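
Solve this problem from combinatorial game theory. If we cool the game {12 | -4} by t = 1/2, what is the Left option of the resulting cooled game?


Original game: {12 | -4} (a switch {a | b} with a > b).
Cooling by t (for t below the temperature (a - b)/2 = 8) taxes each move by t: {a | b} cooled by t is {a - t | b + t}.
Cooling amount: t = 1/2
Cooled Left option: 12 - 1/2 = 23/2
Cooled Right option: -4 + 1/2 = -7/2
Cooled game: {23/2 | -7/2}
Left option = 23/2

23/2


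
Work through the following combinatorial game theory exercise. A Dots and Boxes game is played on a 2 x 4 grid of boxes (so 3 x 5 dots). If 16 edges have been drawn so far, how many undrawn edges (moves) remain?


Grid: 2 x 4 boxes, i.e. 3 rows and 5 columns of dots.
Horizontal edges: (rows + 1) * cols = 3 * 4 = 12
Vertical edges: rows * (cols + 1) = 2 * 5 = 10
Total edges: 12 + 10 = 22
Edges drawn: 16
Remaining: 22 - 16 = 6

6


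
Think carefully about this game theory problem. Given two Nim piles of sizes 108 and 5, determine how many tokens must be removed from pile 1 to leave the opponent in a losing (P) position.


Piles: 108 and 5
Current XOR: 108 XOR 5 = 105 (non-zero, so this is an N-position).
To make the XOR zero, we need to find a move that balances the piles.
For pile 1 (size 108): target = 108 XOR 105 = 5
We reduce pile 1 from 108 to 5.
Tokens removed: 108 - 5 = 103
Verification: 5 XOR 5 = 0

103


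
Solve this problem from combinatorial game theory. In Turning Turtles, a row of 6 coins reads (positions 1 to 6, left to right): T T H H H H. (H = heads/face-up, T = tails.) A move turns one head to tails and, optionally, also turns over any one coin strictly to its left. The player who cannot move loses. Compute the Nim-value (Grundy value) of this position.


Coins: T T H H H H
Key fact: a single head at position k behaves exactly like a Nim heap of size k (turning it to T and optionally flipping a coin at j < k corresponds to moving the heap from k to j, or to 0), and heads combine as a disjunctive sum (two heads at the same place would cancel, matching j XOR j = 0). So the Nim-value is the XOR of the 1-indexed positions of the heads.
Face-up positions (1-indexed): [3, 4, 5, 6]
XOR 0 with 3: 0 XOR 3 = 3
XOR 3 with 4: 3 XOR 4 = 7
XOR 7 with 5: 7 XOR 5 = 2
XOR 2 with 6: 2 XOR 6 = 4
Nim-value = 4

4


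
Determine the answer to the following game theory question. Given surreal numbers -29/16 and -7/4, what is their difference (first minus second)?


x = -29/16, y = -7/4
Converting to common denominator: 16
x = -29/16, y = -28/16
x - y = -29/16 - -7/4 = -1/16

-1/16


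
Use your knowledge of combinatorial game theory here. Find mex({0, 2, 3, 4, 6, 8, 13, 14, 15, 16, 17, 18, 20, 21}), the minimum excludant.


Set = {0, 2, 3, 4, 6, 8, 13, 14, 15, 16, 17, 18, 20, 21}
0 is in the set.
1 is NOT in the set. This is the mex.
mex = 1

1


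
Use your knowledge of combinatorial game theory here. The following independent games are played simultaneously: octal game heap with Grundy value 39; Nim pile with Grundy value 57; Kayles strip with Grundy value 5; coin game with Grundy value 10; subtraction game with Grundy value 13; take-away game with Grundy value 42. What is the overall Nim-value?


By the Sprague-Grundy theorem, the Grundy value of a sum of games is the XOR of individual Grundy values.
octal game heap: Grundy value = 39. Running XOR: 0 XOR 39 = 39
Nim pile: Grundy value = 57. Running XOR: 39 XOR 57 = 30
Kayles strip: Grundy value = 5. Running XOR: 30 XOR 5 = 27
coin game: Grundy value = 10. Running XOR: 27 XOR 10 = 17
subtraction game: Grundy value = 13. Running XOR: 17 XOR 13 = 28
take-away game: Grundy value = 42. Running XOR: 28 XOR 42 = 54
The combined Grundy value is 54.

54


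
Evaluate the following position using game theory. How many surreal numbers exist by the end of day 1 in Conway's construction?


Day 0: {|} = 0 is born. Count = 1.
Day n: the number of surreal numbers born by day n is 2^(n+1) - 1.
By day 0: 2^1 - 1 = 1
By day 1: 2^2 - 1 = 3
By day 1: 3 surreal numbers.

3


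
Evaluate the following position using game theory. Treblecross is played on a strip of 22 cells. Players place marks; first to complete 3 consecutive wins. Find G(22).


Treblecross: place X on empty cells; 3-in-a-row wins.
Playing within two cells of an existing X lets the opponent win at once, so sensible play treats the cells i-2..i+2 around each X as dead. The player left with no safe cell loses, so this is a normal-play take-away game on strips of safe cells.
Placing X at cell i (0-indexed) of a strip of k safe cells leaves independent strips of sizes max(0, i-2) and max(0, k-i-3). Hence G(k) = mex{ G(max(0,i-2)) XOR G(max(0,k-i-3)) : 0 <= i < k }, with G(0) = 0.
G(1): splits (0,0):0^0=0 -> mex({0}) = 1
G(2): splits (0,0):0^0=0 -> mex({0}) = 1
G(3): splits (0,0):0^0=0 -> mex({0}) = 1
G(4): splits (0,1):0^1=1 (0,0):0^0=0 -> mex({0, 1}) = 2
G(5): splits (0,2):0^1=1 (0,1):0^1=1 (0,0):0^0=0 -> mex({0, 1}) = 2
G(6) = mex({1}) = 0
G(7) = mex({0, 1, 2}) = 3
G(8) = mex({0, 1, 2}) = 3
G(9) = mex({0, 2}) = 1
G(10) = mex({0, 2, 3}) = 1
G(11) = mex({0, 3}) = 1
G(12) = mex({1, 3}) = 0
G(13) = mex({0, 1, 2, 3}) = 4
G(14) = mex({0, 1, 2}) = 3
G(15) = mex({0, 1, 2}) = 3
G(16) = mex({0, 1, 2, 4}) = 3
G(17) = mex({0, 1, 3, 4}) = 2
G(18) = mex({0, 1, 3, 4}) = 2
G(19) = mex({0, 1, 3, 5}) = 2
G(20) = mex({0, 1, 2, 3, 5}) = 4
G(21) = mex({0, 1, 2, 3, 5}) = 4
G(22) = mex({1, 2, 6}) = 0
Therefore G(22) = 0.

0


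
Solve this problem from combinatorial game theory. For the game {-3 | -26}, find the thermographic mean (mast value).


Game = {-3 | -26}, a switch {a | b} with numbers a > b.
Its thermograph has left wall a - t and right wall b + t, which meet at t = (a - b)/2, where both equal (a + b)/2. So the mast (mean value) is at (a + b)/2.
Mean = (-3 + (-26))/2 = -29/2 = -29/2

-29/2


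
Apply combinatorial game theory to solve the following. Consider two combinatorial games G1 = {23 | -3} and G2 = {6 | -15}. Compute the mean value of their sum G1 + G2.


G1 = {23 | -3}, G2 = {6 | -15}
Each is a switch {a | b} with numbers a > b; its mean value is (a + b)/2, and mean value is additive over game sums: m(G1 + G2) = m(G1) + m(G2).
Mean of G1 = (23 + (-3))/2 = 20/2 = 10
Mean of G2 = (6 + (-15))/2 = -9/2 = -9/2
Mean of G1 + G2 = 10 + -9/2 = 11/2

11/2


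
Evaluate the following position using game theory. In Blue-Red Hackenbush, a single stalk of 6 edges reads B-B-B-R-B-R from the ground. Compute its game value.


Edges (from ground): B-B-B-R-B-R
By Berlekamp's sign-expansion rule, a Blue-Red Hackenbush stalk has the value of the surreal number whose sign sequence is the edge sequence with B -> + and R -> -.
Sign sequence: +++-+-
Trace the sign expansion in the surreal number tree, starting from 0:
Edge 1: B (sign +) -> bounds (0, +inf), value = 1
Edge 2: B (sign +) -> bounds (1, +inf), value = 2
Edge 3: B (sign +) -> bounds (2, +inf), value = 3
Edge 4: R (sign -) -> bounds (2, 3), value = 5/2
Edge 5: B (sign +) -> bounds (5/2, 3), value = 11/4
Edge 6: R (sign -) -> bounds (5/2, 11/4), value = 21/8
Game value = 21/8

21/8


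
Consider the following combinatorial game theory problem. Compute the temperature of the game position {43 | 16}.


The game is {43 | 16}, a switch {a | b} with numbers a > b.
Cooling {a | b} by t gives {a - t | b + t}, which stops being hot when a - t = b + t, i.e. at t = (a - b)/2. So the temperature of a switch is (a - b)/2.
Temperature = (Left option - Right option) / 2
= (43 - (16)) / 2
= 27 / 2
= 27/2

27/2


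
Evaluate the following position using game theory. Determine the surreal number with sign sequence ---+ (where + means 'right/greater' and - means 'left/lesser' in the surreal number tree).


Sign expansion: ---+
Rule: track bounds (lo, hi), initially (-inf, +inf). On '+', the current value becomes lo and we move to the simplest number in (value, hi): value + 1 if hi = +inf, otherwise the midpoint (value + hi)/2. On '-', the current value becomes hi and we move to value - 1 if lo = -inf, otherwise the midpoint (lo + value)/2.
Start at 0.
Step 1: sign = -, move left. Bounds: (-inf, 0). Value = -1
Step 2: sign = -, move left. Bounds: (-inf, -1). Value = -2
Step 3: sign = -, move left. Bounds: (-inf, -2). Value = -3
Step 4: sign = +, move right. Bounds: (-3, -2). Value = -5/2
The surreal number with sign expansion ---+ is -5/2.

-5/2


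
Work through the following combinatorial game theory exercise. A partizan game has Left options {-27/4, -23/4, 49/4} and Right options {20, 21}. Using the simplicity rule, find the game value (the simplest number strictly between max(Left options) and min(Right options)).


Left options: {-27/4, -23/4, 49/4}, max = 49/4
Right options: {20, 21}, min = 20
All options are numbers and max(Left) < min(Right), so by the simplicity theorem the value is the simplest (earliest-born) number strictly between 49/4 and 20.
Integers 13 through 19 all lie strictly between 49/4 and 20.
Among integers, the simplest (lowest birthday = smallest |n|; 0 is born on day 0, +-n on day n) is 13.
No non-integer in the interval can be simpler: if x is a non-integer in the interval, then floor(x) or ceil(x) also lies in the interval (the interval contains an integer), and both are proper prefixes of x's sign expansion, i.e. born earlier. So the game value is 13.
Game value = 13

13


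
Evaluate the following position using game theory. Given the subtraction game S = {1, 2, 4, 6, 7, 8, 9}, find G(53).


The subtraction set is S = {1, 2, 4, 6, 7, 8, 9}.
G(k) = mex{ G(k - s) : s in S, s <= k }. We compute iteratively: G(0) = 0.
G(1) = mex({0}) = 1
G(2) = mex({0, 1}) = 2
G(3) = mex({1, 2}) = 0
G(4) = mex({0, 2}) = 1
G(5) = mex({0, 1}) = 2
G(6) = mex({0, 1, 2}) = 3
G(7) = mex({0, 1, 2, 3}) = 4
G(8) = mex({0, 1, 2, 3, 4}) = 5
G(9) = mex({0, 1, 2, 4, 5}) = 3
G(10) = mex({0, 1, 2, 3, 5}) = 4
G(11) = mex({0, 1, 2, 3, 4}) = 5
G(12) = mex({0, 1, 2, 3, 4, 5}) = 6
G(13) = mex({1, 2, 3, 4, 5, 6}) = 0
G(14) = mex({0, 2, 3, 4, 5, 6}) = 1
G(15) = mex({0, 1, 3, 4, 5}) = 2
G(16) = mex({1, 2, 3, 4, 5, 6}) = 0
G(17) = mex({0, 2, 3, 4, 5}) = 1
G(18) = mex({0, 1, 3, 4, 5, 6}) = 2
G(19) = mex({0, 1, 2, 4, 5, 6}) = 3
G(20) = mex({0, 1, 2, 3, 5, 6}) = 4
G(21) = mex({0, 1, 2, 3, 4, 6}) = 5
Observe that G(13)..G(21) = 0, 1, 2, 0, 1, 2, 3, 4, 5 repeats G(0)..G(8) = 0, 1, 2, 0, 1, 2, 3, 4, 5.
For k >= max(S) = 9, G(k) is determined by the previous 9 values G(k-9)..G(k-1); a window of 9 consecutive values has recurred shifted by 13, so by induction G(k + 13) = G(k) for all k >= 0: the sequence is periodic from the start with period 13.
One period: G(0..12) = 0, 1, 2, 0, 1, 2, 3, 4, 5, 3, 4, 5, 6.
53 mod 13 = 1, so G(53) = G(1) = 1.

1


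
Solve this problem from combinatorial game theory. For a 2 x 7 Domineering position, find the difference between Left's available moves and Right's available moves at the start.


Board is 2 x 7 (rows x cols).
Left (vertical) placements: (rows-1) * cols = 1 * 7 = 7
Right (horizontal) placements: rows * (cols-1) = 2 * 6 = 12
Advantage = Left - Right = 7 - 12 = -5

-5


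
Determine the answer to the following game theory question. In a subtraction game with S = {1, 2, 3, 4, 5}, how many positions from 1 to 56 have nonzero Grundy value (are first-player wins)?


Subtraction set S = {1, 2, 3, 4, 5}, so G(n) = n mod 6.
G(n) = 0 when n is a multiple of 6.
Multiples of 6 in [1, 56]: 9
N-positions (nonzero Grundy) = 56 - 9 = 47

47


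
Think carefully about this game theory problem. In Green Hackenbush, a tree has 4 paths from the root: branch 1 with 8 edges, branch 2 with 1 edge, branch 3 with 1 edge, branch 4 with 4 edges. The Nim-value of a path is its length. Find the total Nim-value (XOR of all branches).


The tree has 4 branches from the ground vertex.
In Green Hackenbush, the Nim-value of a simple path of length k is k.
Branch 1: length 8, Nim-value = 8
Branch 2: length 1, Nim-value = 1
Branch 3: length 1, Nim-value = 1
Branch 4: length 4, Nim-value = 4
Total Nim-value = XOR of all branch values:
0 XOR 8 = 8
8 XOR 1 = 9
9 XOR 1 = 8
8 XOR 4 = 12
Nim-value of the tree = 12

12


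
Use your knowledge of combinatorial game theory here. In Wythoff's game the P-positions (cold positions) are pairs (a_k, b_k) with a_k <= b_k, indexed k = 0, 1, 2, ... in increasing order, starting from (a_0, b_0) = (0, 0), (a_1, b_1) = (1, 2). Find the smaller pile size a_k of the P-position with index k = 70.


By Wythoff's theorem, a_k = floor(k * phi) and b_k = floor(k * phi^2) = a_k + k, where phi = (1 + sqrt(5))/2 is the golden ratio.
phi = (1 + sqrt(5))/2 = 1.618034
k = 70
k * phi = 70 * 1.618034 = 113.262379
a_70 = floor(k * phi) = 113

113


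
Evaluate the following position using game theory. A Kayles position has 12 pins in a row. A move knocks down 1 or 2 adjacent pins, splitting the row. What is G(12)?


Kayles: a move removes 1 or 2 adjacent pins from a contiguous row.
Removing pins from a row of k leaves two independent rows (a, b) with a + b = k - 1 (one pin) or a + b = k - 2 (two pins); an end removal gives a = 0.
By Sprague-Grundy, G(k) = mex{ G(a) XOR G(b) } over all these splits. G(0) = 0.
G(1): splits (0,0):0^0=0 -> mex({0}) = 1
G(2): splits (0,1):0^1=1 (0,0):0^0=0 -> mex({0, 1}) = 2
G(3): splits (0,2):0^2=2 (1,1):1^1=0 (0,1):0^1=1 -> mex({0, 1, 2}) = 3
G(4): splits (0,3):0^3=3 (1,2):1^2=3 (0,2):0^2=2 (1,1):1^1=0 -> mex({0, 2, 3}) = 1
G(5): splits (0,4):0^1=1 (1,3):1^3=2 (2,2):2^2=0 (0,3):0^3=3 (1,2):1^2=3 -> mex({0, 1, 2, 3}) = 4
G(6) = mex({0, 1, 2, 4}) = 3
G(7) = mex({0, 1, 3, 4, 5}) = 2
G(8) = mex({0, 2, 3, 5, 6}) = 1
G(9) = mex({0, 1, 2, 3, 6, 7}) = 4
G(10) = mex({0, 1, 3, 4, 5, 7}) = 2
G(11) = mex({0, 1, 2, 3, 4, 5}) = 6
G(12) = mex({0, 1, 2, 3, 5, 6, 7}) = 4
Therefore G(12) = 4.

4


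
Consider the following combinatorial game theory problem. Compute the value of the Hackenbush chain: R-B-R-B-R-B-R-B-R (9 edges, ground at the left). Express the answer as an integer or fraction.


Edges (from ground): R-B-R-B-R-B-R-B-R
By Berlekamp's sign-expansion rule, a Blue-Red Hackenbush stalk has the value of the surreal number whose sign sequence is the edge sequence with B -> + and R -> -.
Sign sequence: -+-+-+-+-
Trace the sign expansion in the surreal number tree, starting from 0:
Edge 1: R (sign -) -> bounds (-inf, 0), value = -1
Edge 2: B (sign +) -> bounds (-1, 0), value = -1/2
Edge 3: R (sign -) -> bounds (-1, -1/2), value = -3/4
Edge 4: B (sign +) -> bounds (-3/4, -1/2), value = -5/8
Edge 5: R (sign -) -> bounds (-3/4, -5/8), value = -11/16
Edge 6: B (sign +) -> bounds (-11/16, -5/8), value = -21/32
Edge 7: R (sign -) -> bounds (-11/16, -21/32), value = -43/64
Edge 8: B (sign +) -> bounds (-43/64, -21/32), value = -85/128
Edge 9: R (sign -) -> bounds (-43/64, -85/128), value = -171/256
Game value = -171/256

-171/256


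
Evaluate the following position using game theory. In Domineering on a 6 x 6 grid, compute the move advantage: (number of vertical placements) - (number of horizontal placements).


Board is 6 x 6 (rows x cols).
Left (vertical) placements: (rows-1) * cols = 5 * 6 = 30
Right (horizontal) placements: rows * (cols-1) = 6 * 5 = 30
Advantage = Left - Right = 30 - 30 = 0

0


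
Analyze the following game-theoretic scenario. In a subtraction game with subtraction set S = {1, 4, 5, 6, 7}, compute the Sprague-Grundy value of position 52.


The subtraction set is S = {1, 4, 5, 6, 7}.
G(k) = mex{ G(k - s) : s in S, s <= k }. We compute iteratively: G(0) = 0.
G(1) = mex({0}) = 1
G(2) = mex({1}) = 0
G(3) = mex({0}) = 1
G(4) = mex({0, 1}) = 2
G(5) = mex({0, 1, 2}) = 3
G(6) = mex({0, 1, 3}) = 2
G(7) = mex({0, 1, 2}) = 3
G(8) = mex({0, 1, 2, 3}) = 4
G(9) = mex({0, 1, 2, 3, 4}) = 5
G(10) = mex({1, 2, 3, 5}) = 0
G(11) = mex({0, 2, 3}) = 1
G(12) = mex({1, 2, 3, 4}) = 0
G(13) = mex({0, 2, 3, 4, 5}) = 1
G(14) = mex({0, 1, 3, 4, 5}) = 2
G(15) = mex({0, 1, 2, 4, 5}) = 3
G(16) = mex({0, 1, 3, 5}) = 2
Observe that G(10)..G(16) = 0, 1, 0, 1, 2, 3, 2 repeats G(0)..G(6) = 0, 1, 0, 1, 2, 3, 2.
For k >= max(S) = 7, G(k) is determined by the previous 7 values G(k-7)..G(k-1); a window of 7 consecutive values has recurred shifted by 10, so by induction G(k + 10) = G(k) for all k >= 0: the sequence is periodic from the start with period 10.
One period: G(0..9) = 0, 1, 0, 1, 2, 3, 2, 3, 4, 5.
52 mod 10 = 2, so G(52) = G(2) = 0.

0


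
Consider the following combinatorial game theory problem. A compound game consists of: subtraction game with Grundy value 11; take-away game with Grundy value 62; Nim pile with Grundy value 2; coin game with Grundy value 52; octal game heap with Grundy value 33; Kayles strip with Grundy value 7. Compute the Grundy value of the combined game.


By the Sprague-Grundy theorem, the Grundy value of a sum of games is the XOR of individual Grundy values.
subtraction game: Grundy value = 11. Running XOR: 0 XOR 11 = 11
take-away game: Grundy value = 62. Running XOR: 11 XOR 62 = 53
Nim pile: Grundy value = 2. Running XOR: 53 XOR 2 = 55
coin game: Grundy value = 52. Running XOR: 55 XOR 52 = 3
octal game heap: Grundy value = 33. Running XOR: 3 XOR 33 = 34
Kayles strip: Grundy value = 7. Running XOR: 34 XOR 7 = 37
The combined Grundy value is 37.

37


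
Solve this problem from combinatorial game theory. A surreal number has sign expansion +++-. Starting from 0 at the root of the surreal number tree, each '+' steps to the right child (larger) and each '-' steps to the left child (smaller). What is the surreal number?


Sign expansion: +++-
Rule: track bounds (lo, hi), initially (-inf, +inf). On '+', the current value becomes lo and we move to the simplest number in (value, hi): value + 1 if hi = +inf, otherwise the midpoint (value + hi)/2. On '-', the current value becomes hi and we move to value - 1 if lo = -inf, otherwise the midpoint (lo + value)/2.
Start at 0.
Step 1: sign = +, move right. Bounds: (0, +inf). Value = 1
Step 2: sign = +, move right. Bounds: (1, +inf). Value = 2
Step 3: sign = +, move right. Bounds: (2, +inf). Value = 3
Step 4: sign = -, move left. Bounds: (2, 3). Value = 5/2
The surreal number with sign expansion +++- is 5/2.

5/2


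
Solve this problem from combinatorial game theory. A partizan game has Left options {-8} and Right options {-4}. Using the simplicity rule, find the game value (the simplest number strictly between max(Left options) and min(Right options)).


Left options: {-8}, max = -8
Right options: {-4}, min = -4
All options are numbers and max(Left) < min(Right), so by the simplicity theorem the value is the simplest (earliest-born) number strictly between -8 and -4.
Integers -7 through -5 all lie strictly between -8 and -4.
Among integers, the simplest (lowest birthday = smallest |n|; 0 is born on day 0, +-n on day n) is -5.
No non-integer in the interval can be simpler: if x is a non-integer in the interval, then floor(x) or ceil(x) also lies in the interval (the interval contains an integer), and both are proper prefixes of x's sign expansion, i.e. born earlier. So the game value is -5.
Game value = -5

-5


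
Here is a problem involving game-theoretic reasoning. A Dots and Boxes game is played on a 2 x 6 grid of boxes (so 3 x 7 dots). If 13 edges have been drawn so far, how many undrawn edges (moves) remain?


Grid: 2 x 6 boxes, i.e. 3 rows and 7 columns of dots.
Horizontal edges: (rows + 1) * cols = 3 * 6 = 18
Vertical edges: rows * (cols + 1) = 2 * 7 = 14
Total edges: 18 + 14 = 32
Edges drawn: 13
Remaining: 32 - 13 = 19

19


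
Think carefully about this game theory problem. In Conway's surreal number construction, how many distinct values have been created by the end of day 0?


Day 0: {|} = 0 is born. Count = 1.
Day n: the number of surreal numbers born by day n is 2^(n+1) - 1.
By day 0: 2^1 - 1 = 1
By day 0: 1 surreal numbers.

1


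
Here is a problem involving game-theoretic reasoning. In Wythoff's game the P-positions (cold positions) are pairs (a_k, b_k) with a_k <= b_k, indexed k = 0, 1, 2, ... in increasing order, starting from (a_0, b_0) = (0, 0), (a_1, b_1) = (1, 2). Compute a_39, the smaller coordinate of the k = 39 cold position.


By Wythoff's theorem, a_k = floor(k * phi) and b_k = floor(k * phi^2) = a_k + k, where phi = (1 + sqrt(5))/2 is the golden ratio.
phi = (1 + sqrt(5))/2 = 1.618034
k = 39
k * phi = 39 * 1.618034 = 63.103326
a_39 = floor(k * phi) = 63

63


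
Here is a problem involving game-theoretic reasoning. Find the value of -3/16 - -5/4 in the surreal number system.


x = -3/16, y = -5/4
Converting to common denominator: 16
x = -3/16, y = -20/16
x - y = -3/16 - -5/4 = 17/16

17/16


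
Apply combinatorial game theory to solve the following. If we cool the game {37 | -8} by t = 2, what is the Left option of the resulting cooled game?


Original game: {37 | -8} (a switch {a | b} with a > b).
Cooling by t (for t below the temperature (a - b)/2 = 45/2) taxes each move by t: {a | b} cooled by t is {a - t | b + t}.
Cooling amount: t = 2
Cooled Left option: 37 - 2 = 35
Cooled Right option: -8 + 2 = -6
Cooled game: {35 | -6}
Left option = 35

35


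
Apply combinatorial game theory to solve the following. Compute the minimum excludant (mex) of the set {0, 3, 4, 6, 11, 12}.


Set = {0, 3, 4, 6, 11, 12}
0 is in the set.
1 is NOT in the set. This is the mex.
mex = 1

1


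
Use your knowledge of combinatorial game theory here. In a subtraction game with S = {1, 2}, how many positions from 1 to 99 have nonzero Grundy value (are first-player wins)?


Subtraction set S = {1, 2}, so G(n) = n mod 3.
G(n) = 0 when n is a multiple of 3.
Multiples of 3 in [1, 99]: 33
N-positions (nonzero Grundy) = 99 - 33 = 66

66


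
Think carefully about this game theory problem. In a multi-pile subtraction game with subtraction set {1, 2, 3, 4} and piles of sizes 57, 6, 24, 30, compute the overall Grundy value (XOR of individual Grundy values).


Subtraction set: {1, 2, 3, 4}
For this subtraction set, G(n) = n mod 5 (period = max + 1 = 5).
Pile 1 (size 57): G(57) = 57 mod 5 = 2
Pile 2 (size 6): G(6) = 6 mod 5 = 1
Pile 3 (size 24): G(24) = 24 mod 5 = 4
Pile 4 (size 30): G(30) = 30 mod 5 = 0
Total Grundy value = XOR of all: 2 XOR 1 XOR 4 XOR 0 = 7

7


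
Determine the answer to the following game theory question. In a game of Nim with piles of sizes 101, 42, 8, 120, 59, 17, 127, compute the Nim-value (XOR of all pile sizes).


We need the XOR (exclusive or) of all pile sizes.
After XOR-ing pile 1 (size 101): 0 XOR 101 = 101
After XOR-ing pile 2 (size 42): 101 XOR 42 = 79
After XOR-ing pile 3 (size 8): 79 XOR 8 = 71
After XOR-ing pile 4 (size 120): 71 XOR 120 = 63
After XOR-ing pile 5 (size 59): 63 XOR 59 = 4
After XOR-ing pile 6 (size 17): 4 XOR 17 = 21
After XOR-ing pile 7 (size 127): 21 XOR 127 = 106
The Nim-value of this position is 106.

106


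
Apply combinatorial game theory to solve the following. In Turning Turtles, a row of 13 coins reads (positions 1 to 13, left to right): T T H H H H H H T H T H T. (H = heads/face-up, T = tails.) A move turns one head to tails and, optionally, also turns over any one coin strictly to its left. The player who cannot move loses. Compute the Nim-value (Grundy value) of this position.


Coins: T T H H H H H H T H T H T
Key fact: a single head at position k behaves exactly like a Nim heap of size k (turning it to T and optionally flipping a coin at j < k corresponds to moving the heap from k to j, or to 0), and heads combine as a disjunctive sum (two heads at the same place would cancel, matching j XOR j = 0). So the Nim-value is the XOR of the 1-indexed positions of the heads.
Face-up positions (1-indexed): [3, 4, 5, 6, 7, 8, 10, 12]
XOR 0 with 3: 0 XOR 3 = 3
XOR 3 with 4: 3 XOR 4 = 7
XOR 7 with 5: 7 XOR 5 = 2
XOR 2 with 6: 2 XOR 6 = 4
XOR 4 with 7: 4 XOR 7 = 3
XOR 3 with 8: 3 XOR 8 = 11
XOR 11 with 10: 11 XOR 10 = 1
XOR 1 with 12: 1 XOR 12 = 13
Nim-value = 13

13


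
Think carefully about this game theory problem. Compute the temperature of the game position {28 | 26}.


The game is {28 | 26}, a switch {a | b} with numbers a > b.
Cooling {a | b} by t gives {a - t | b + t}, which stops being hot when a - t = b + t, i.e. at t = (a - b)/2. So the temperature of a switch is (a - b)/2.
Temperature = (Left option - Right option) / 2
= (28 - (26)) / 2
= 2 / 2
= 1

1


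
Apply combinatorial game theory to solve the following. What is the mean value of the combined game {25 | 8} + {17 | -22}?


G1 = {25 | 8}, G2 = {17 | -22}
Each is a switch {a | b} with numbers a > b; its mean value is (a + b)/2, and mean value is additive over game sums: m(G1 + G2) = m(G1) + m(G2).
Mean of G1 = (25 + (8))/2 = 33/2 = 33/2
Mean of G2 = (17 + (-22))/2 = -5/2 = -5/2
Mean of G1 + G2 = 33/2 + -5/2 = 14

14


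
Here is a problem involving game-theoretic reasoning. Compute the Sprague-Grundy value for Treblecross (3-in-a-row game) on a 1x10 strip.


Treblecross: place X on empty cells; 3-in-a-row wins.
Playing within two cells of an existing X lets the opponent win at once, so sensible play treats the cells i-2..i+2 around each X as dead. The player left with no safe cell loses, so this is a normal-play take-away game on strips of safe cells.
Placing X at cell i (0-indexed) of a strip of k safe cells leaves independent strips of sizes max(0, i-2) and max(0, k-i-3). Hence G(k) = mex{ G(max(0,i-2)) XOR G(max(0,k-i-3)) : 0 <= i < k }, with G(0) = 0.
G(1): splits (0,0):0^0=0 -> mex({0}) = 1
G(2): splits (0,0):0^0=0 -> mex({0}) = 1
G(3): splits (0,0):0^0=0 -> mex({0}) = 1
G(4): splits (0,1):0^1=1 (0,0):0^0=0 -> mex({0, 1}) = 2
G(5): splits (0,2):0^1=1 (0,1):0^1=1 (0,0):0^0=0 -> mex({0, 1}) = 2
G(6) = mex({1}) = 0
G(7) = mex({0, 1, 2}) = 3
G(8) = mex({0, 1, 2}) = 3
G(9) = mex({0, 2}) = 1
G(10) = mex({0, 2, 3}) = 1
Therefore G(10) = 1.

1


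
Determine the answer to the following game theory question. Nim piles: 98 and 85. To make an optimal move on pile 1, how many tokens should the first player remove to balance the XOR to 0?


Piles: 98 and 85
Current XOR: 98 XOR 85 = 55 (non-zero, so this is an N-position).
To make the XOR zero, we need to find a move that balances the piles.
For pile 1 (size 98): target = 98 XOR 55 = 85
We reduce pile 1 from 98 to 85.
Tokens removed: 98 - 85 = 13
Verification: 85 XOR 85 = 0

13


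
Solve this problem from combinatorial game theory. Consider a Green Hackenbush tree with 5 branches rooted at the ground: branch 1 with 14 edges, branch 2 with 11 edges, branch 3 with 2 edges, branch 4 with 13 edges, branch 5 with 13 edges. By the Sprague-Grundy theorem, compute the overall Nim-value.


The tree has 5 branches from the ground vertex.
In Green Hackenbush, the Nim-value of a simple path of length k is k.
Branch 1: length 14, Nim-value = 14
Branch 2: length 11, Nim-value = 11
Branch 3: length 2, Nim-value = 2
Branch 4: length 13, Nim-value = 13
Branch 5: length 13, Nim-value = 13
Total Nim-value = XOR of all branch values:
0 XOR 14 = 14
14 XOR 11 = 5
5 XOR 2 = 7
7 XOR 13 = 10
10 XOR 13 = 7
Nim-value of the tree = 7

7


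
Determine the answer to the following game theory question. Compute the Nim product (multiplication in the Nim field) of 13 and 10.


Nim multiplication is bilinear over XOR: (u XOR v) * w = (u*w) XOR (v*w).
So we split each operand into its bit components and XOR the pairwise Nim products.
13 = 1 + 4 + 8 (as XOR of powers of 2).
10 = 2 + 8 (as XOR of powers of 2).
Using the standard Nim-product table on single bits:
  2*2 = 3,   2*4 = 8,   2*8 = 12,
  4*4 = 6,   4*8 = 11,  8*8 = 13,
and  1*x = x (identity), k*l = l*k (commutative).
Pairwise Nim products:
  1 * 2 = 2
  1 * 8 = 8
  4 * 2 = 8
  4 * 8 = 11
  8 * 2 = 12
  8 * 8 = 13
XOR them: 2 XOR 8 XOR 8 XOR 11 XOR 12 XOR 13 = 8.
Result: 13 * 10 = 8 (in Nim).

8


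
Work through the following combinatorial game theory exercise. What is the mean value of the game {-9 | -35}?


Game = {-9 | -35}, a switch {a | b} with numbers a > b.
Its thermograph has left wall a - t and right wall b + t, which meet at t = (a - b)/2, where both equal (a + b)/2. So the mast (mean value) is at (a + b)/2.
Mean = (-9 + (-35))/2 = -44/2 = -22

-22


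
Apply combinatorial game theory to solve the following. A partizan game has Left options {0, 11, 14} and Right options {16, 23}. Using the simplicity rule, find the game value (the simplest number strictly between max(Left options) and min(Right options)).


Left options: {0, 11, 14}, max = 14
Right options: {16, 23}, min = 16
All options are numbers and max(Left) < min(Right), so by the simplicity theorem the value is the simplest (earliest-born) number strictly between 14 and 16.
The only integer strictly between 14 and 16 is 15.
No non-integer in the interval can be simpler: if x is a non-integer in the interval, then floor(x) or ceil(x) also lies in the interval (the interval contains an integer), and both are proper prefixes of x's sign expansion, i.e. born earlier. So the game value is 15.
Game value = 15

15


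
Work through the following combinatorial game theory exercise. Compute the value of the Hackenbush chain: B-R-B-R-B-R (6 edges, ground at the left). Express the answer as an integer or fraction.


Edges (from ground): B-R-B-R-B-R
By Berlekamp's sign-expansion rule, a Blue-Red Hackenbush stalk has the value of the surreal number whose sign sequence is the edge sequence with B -> + and R -> -.
Sign sequence: +-+-+-
Trace the sign expansion in the surreal number tree, starting from 0:
Edge 1: B (sign +) -> bounds (0, +inf), value = 1
Edge 2: R (sign -) -> bounds (0, 1), value = 1/2
Edge 3: B (sign +) -> bounds (1/2, 1), value = 3/4
Edge 4: R (sign -) -> bounds (1/2, 3/4), value = 5/8
Edge 5: B (sign +) -> bounds (5/8, 3/4), value = 11/16
Edge 6: R (sign -) -> bounds (5/8, 11/16), value = 21/32
Game value = 21/32

21/32


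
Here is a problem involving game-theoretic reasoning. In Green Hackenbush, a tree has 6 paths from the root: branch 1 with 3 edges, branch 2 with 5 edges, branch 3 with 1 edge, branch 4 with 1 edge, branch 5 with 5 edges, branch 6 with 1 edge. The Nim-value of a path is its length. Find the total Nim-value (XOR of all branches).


The tree has 6 branches from the ground vertex.
In Green Hackenbush, the Nim-value of a simple path of length k is k.
Branch 1: length 3, Nim-value = 3
Branch 2: length 5, Nim-value = 5
Branch 3: length 1, Nim-value = 1
Branch 4: length 1, Nim-value = 1
Branch 5: length 5, Nim-value = 5
Branch 6: length 1, Nim-value = 1
Total Nim-value = XOR of all branch values:
0 XOR 3 = 3
3 XOR 5 = 6
6 XOR 1 = 7
7 XOR 1 = 6
6 XOR 5 = 3
3 XOR 1 = 2
Nim-value of the tree = 2

2


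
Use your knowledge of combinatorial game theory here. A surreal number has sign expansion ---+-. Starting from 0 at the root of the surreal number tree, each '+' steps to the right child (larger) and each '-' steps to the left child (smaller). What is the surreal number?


Sign expansion: ---+-
Rule: track bounds (lo, hi), initially (-inf, +inf). On '+', the current value becomes lo and we move to the simplest number in (value, hi): value + 1 if hi = +inf, otherwise the midpoint (value + hi)/2. On '-', the current value becomes hi and we move to value - 1 if lo = -inf, otherwise the midpoint (lo + value)/2.
Start at 0.
Step 1: sign = -, move left. Bounds: (-inf, 0). Value = -1
Step 2: sign = -, move left. Bounds: (-inf, -1). Value = -2
Step 3: sign = -, move left. Bounds: (-inf, -2). Value = -3
Step 4: sign = +, move right. Bounds: (-3, -2). Value = -5/2
Step 5: sign = -, move left. Bounds: (-3, -5/2). Value = -11/4
The surreal number with sign expansion ---+- is -11/4.

-11/4


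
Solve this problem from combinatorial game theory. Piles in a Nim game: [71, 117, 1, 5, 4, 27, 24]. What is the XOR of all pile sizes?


We need the XOR (exclusive or) of all pile sizes.
After XOR-ing pile 1 (size 71): 0 XOR 71 = 71
After XOR-ing pile 2 (size 117): 71 XOR 117 = 50
After XOR-ing pile 3 (size 1): 50 XOR 1 = 51
After XOR-ing pile 4 (size 5): 51 XOR 5 = 54
After XOR-ing pile 5 (size 4): 54 XOR 4 = 50
After XOR-ing pile 6 (size 27): 50 XOR 27 = 41
After XOR-ing pile 7 (size 24): 41 XOR 24 = 49
The Nim-value of this position is 49.

49


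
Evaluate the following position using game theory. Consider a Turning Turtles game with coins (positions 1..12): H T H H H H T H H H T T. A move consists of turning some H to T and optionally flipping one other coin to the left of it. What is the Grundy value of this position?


Coins: H T H H H H T H H H T T
Key fact: a single head at position k behaves exactly like a Nim heap of size k (turning it to T and optionally flipping a coin at j < k corresponds to moving the heap from k to j, or to 0), and heads combine as a disjunctive sum (two heads at the same place would cancel, matching j XOR j = 0). So the Nim-value is the XOR of the 1-indexed positions of the heads.
Face-up positions (1-indexed): [1, 3, 4, 5, 6, 8, 9, 10]
XOR 0 with 1: 0 XOR 1 = 1
XOR 1 with 3: 1 XOR 3 = 2
XOR 2 with 4: 2 XOR 4 = 6
XOR 6 with 5: 6 XOR 5 = 3
XOR 3 with 6: 3 XOR 6 = 5
XOR 5 with 8: 5 XOR 8 = 13
XOR 13 with 9: 13 XOR 9 = 4
XOR 4 with 10: 4 XOR 10 = 14
Nim-value = 14

14


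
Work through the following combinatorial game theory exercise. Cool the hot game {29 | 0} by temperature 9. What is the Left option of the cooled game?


Original game: {29 | 0} (a switch {a | b} with a > b).
Cooling by t (for t below the temperature (a - b)/2 = 29/2) taxes each move by t: {a | b} cooled by t is {a - t | b + t}.
Cooling amount: t = 9
Cooled Left option: 29 - 9 = 20
Cooled Right option: 0 + 9 = 9
Cooled game: {20 | 9}
Left option = 20

20


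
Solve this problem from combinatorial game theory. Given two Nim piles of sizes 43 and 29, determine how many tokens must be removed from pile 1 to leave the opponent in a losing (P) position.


Piles: 43 and 29
Current XOR: 43 XOR 29 = 54 (non-zero, so this is an N-position).
To make the XOR zero, we need to find a move that balances the piles.
For pile 1 (size 43): target = 43 XOR 54 = 29
We reduce pile 1 from 43 to 29.
Tokens removed: 43 - 29 = 14
Verification: 29 XOR 29 = 0

14


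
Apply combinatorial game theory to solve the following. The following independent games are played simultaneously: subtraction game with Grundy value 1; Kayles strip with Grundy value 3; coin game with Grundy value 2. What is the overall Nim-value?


By the Sprague-Grundy theorem, the Grundy value of a sum of games is the XOR of individual Grundy values.
subtraction game: Grundy value = 1. Running XOR: 0 XOR 1 = 1
Kayles strip: Grundy value = 3. Running XOR: 1 XOR 3 = 2
coin game: Grundy value = 2. Running XOR: 2 XOR 2 = 0
The combined Grundy value is 0.

0


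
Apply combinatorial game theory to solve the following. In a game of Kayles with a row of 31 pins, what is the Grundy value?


Kayles: a move removes 1 or 2 adjacent pins from a contiguous row.
Removing pins from a row of k leaves two independent rows (a, b) with a + b = k - 1 (one pin) or a + b = k - 2 (two pins); an end removal gives a = 0.
By Sprague-Grundy, G(k) = mex{ G(a) XOR G(b) } over all these splits. G(0) = 0.
G(1): splits (0,0):0^0=0 -> mex({0}) = 1
G(2): splits (0,1):0^1=1 (0,0):0^0=0 -> mex({0, 1}) = 2
G(3): splits (0,2):0^2=2 (1,1):1^1=0 (0,1):0^1=1 -> mex({0, 1, 2}) = 3
G(4): splits (0,3):0^3=3 (1,2):1^2=3 (0,2):0^2=2 (1,1):1^1=0 -> mex({0, 2, 3}) = 1
G(5): splits (0,4):0^1=1 (1,3):1^3=2 (2,2):2^2=0 (0,3):0^3=3 (1,2):1^2=3 -> mex({0, 1, 2, 3}) = 4
G(6) = mex({0, 1, 2, 4}) = 3
G(7) = mex({0, 1, 3, 4, 5}) = 2
G(8) = mex({0, 2, 3, 5, 6}) = 1
G(9) = mex({0, 1, 2, 3, 6, 7}) = 4
G(10) = mex({0, 1, 3, 4, 5, 7}) = 2
G(11) = mex({0, 1, 2, 3, 4, 5}) = 6
G(12) = mex({0, 1, 2, 3, 5, 6, 7}) = 4
G(13) = mex({0, 2, 3, 4, 6, 7}) = 1
G(14) = mex({0, 1, 4, 5, 6, 7}) = 2
G(15) = mex({0, 1, 2, 3, 4, 5, 6}) = 7
G(16) = mex({0, 2, 3, 5, 6, 7}) = 1
G(17) = mex({0, 1, 2, 3, 5, 6, 7}) = 4
G(18) = mex({0, 1, 2, 4, 5, 6}) = 3
G(19) = mex({0, 1, 3, 4, 5, 7}) = 2
G(20) = mex({0, 2, 3, 4, 5, 6, 7}) = 1
G(21) = mex({0, 1, 2, 3, 5, 6, 7}) = 4
G(22) = mex({0, 1, 2, 3, 4, 5, 7}) = 6
G(23) = mex({0, 1, 2, 3, 4, 5, 6}) = 7
G(24) = mex({0, 1, 2, 3, 5, 6, 7}) = 4
G(25) = mex({0, 2, 3, 4, 6, 7}) = 1
G(26) = mex({0, 1, 3, 4, 5, 6, 7}) = 2
G(27) = mex({0, 1, 2, 3, 4, 5, 6, 7}) = 8
G(28) = mex({0, 1, 2, 3, 4, 6, 7, 8}) = 5
G(29) = mex({0, 1, 2, 3, 5, 6, 7, 8, 9}) = 4
G(30) = mex({0, 1, 2, 3, 4, 5, 6, 9, 10}) = 7
G(31) = mex({0, 1, 3, 4, 5, 7, 10, 11}) = 2
Therefore G(31) = 2.

2


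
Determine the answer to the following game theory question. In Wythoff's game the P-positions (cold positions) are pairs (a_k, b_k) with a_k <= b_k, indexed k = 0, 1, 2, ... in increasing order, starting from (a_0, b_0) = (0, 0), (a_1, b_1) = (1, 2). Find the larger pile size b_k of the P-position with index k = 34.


By Wythoff's theorem, a_k = floor(k * phi) and b_k = floor(k * phi^2) = a_k + k, where phi = (1 + sqrt(5))/2 is the golden ratio.
phi = (1 + sqrt(5))/2 = 1.618034
phi^2 = phi + 1 = 2.618034
k = 34
k * phi^2 = 34 * 2.618034 = 89.013156
b_34 = floor(k * phi^2) = 89 (check: a_34 + k = 55 + 34 = 89)

89


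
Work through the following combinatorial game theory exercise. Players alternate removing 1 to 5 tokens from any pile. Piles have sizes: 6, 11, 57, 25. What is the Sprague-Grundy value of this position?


Subtraction set: {1, 2, 3, 4, 5}
For this subtraction set, G(n) = n mod 6 (period = max + 1 = 6).
Pile 1 (size 6): G(6) = 6 mod 6 = 0
Pile 2 (size 11): G(11) = 11 mod 6 = 5
Pile 3 (size 57): G(57) = 57 mod 6 = 3
Pile 4 (size 25): G(25) = 25 mod 6 = 1
Total Grundy value = XOR of all: 0 XOR 5 XOR 3 XOR 1 = 7

7


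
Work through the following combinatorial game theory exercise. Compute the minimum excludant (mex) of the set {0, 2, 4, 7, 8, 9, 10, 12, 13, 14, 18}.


Set = {0, 2, 4, 7, 8, 9, 10, 12, 13, 14, 18}
0 is in the set.
1 is NOT in the set. This is the mex.
mex = 1

1


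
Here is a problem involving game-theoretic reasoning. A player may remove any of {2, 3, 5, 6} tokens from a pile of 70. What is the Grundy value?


The subtraction set is S = {2, 3, 5, 6}.
G(k) = mex{ G(k - s) : s in S, s <= k }. We compute iteratively: G(0) = 0.
G(1) = mex({}) = 0
G(2) = mex({0}) = 1
G(3) = mex({0}) = 1
G(4) = mex({0, 1}) = 2
G(5) = mex({0, 1}) = 2
G(6) = mex({0, 1, 2}) = 3
G(7) = mex({0, 1, 2}) = 3
G(8) = mex({1, 2, 3}) = 0
G(9) = mex({1, 2, 3}) = 0
G(10) = mex({0, 2, 3}) = 1
G(11) = mex({0, 2, 3}) = 1
G(12) = mex({0, 1, 3}) = 2
G(13) = mex({0, 1, 3}) = 2
Observe that G(8)..G(13) = 0, 0, 1, 1, 2, 2 repeats G(0)..G(5) = 0, 0, 1, 1, 2, 2.
For k >= max(S) = 6, G(k) is determined by the previous 6 values G(k-6)..G(k-1); a window of 6 consecutive values has recurred shifted by 8, so by induction G(k + 8) = G(k) for all k >= 0: the sequence is periodic from the start with period 8.
One period: G(0..7) = 0, 0, 1, 1, 2, 2, 3, 3.
70 mod 8 = 6, so G(70) = G(6) = 3.

3


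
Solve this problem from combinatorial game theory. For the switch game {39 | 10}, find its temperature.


The game is {39 | 10}, a switch {a | b} with numbers a > b.
Cooling {a | b} by t gives {a - t | b + t}, which stops being hot when a - t = b + t, i.e. at t = (a - b)/2. So the temperature of a switch is (a - b)/2.
Temperature = (Left option - Right option) / 2
= (39 - (10)) / 2
= 29 / 2
= 29/2

29/2


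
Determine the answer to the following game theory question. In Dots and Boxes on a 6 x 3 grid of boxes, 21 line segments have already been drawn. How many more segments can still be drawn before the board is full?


Grid: 6 x 3 boxes, i.e. 7 rows and 4 columns of dots.
Horizontal edges: (rows + 1) * cols = 7 * 3 = 21
Vertical edges: rows * (cols + 1) = 6 * 4 = 24
Total edges: 21 + 24 = 45
Edges drawn: 21
Remaining: 45 - 21 = 24

24


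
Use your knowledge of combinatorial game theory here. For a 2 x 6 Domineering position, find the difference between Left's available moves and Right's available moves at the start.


Board is 2 x 6 (rows x cols).
Left (vertical) placements: (rows-1) * cols = 1 * 6 = 6
Right (horizontal) placements: rows * (cols-1) = 2 * 5 = 10
Advantage = Left - Right = 6 - 10 = -4

-4


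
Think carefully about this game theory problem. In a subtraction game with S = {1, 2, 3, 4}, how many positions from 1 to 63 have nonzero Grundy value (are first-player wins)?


Subtraction set S = {1, 2, 3, 4}, so G(n) = n mod 5.
G(n) = 0 when n is a multiple of 5.
Multiples of 5 in [1, 63]: 12
N-positions (nonzero Grundy) = 63 - 12 = 51

51
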